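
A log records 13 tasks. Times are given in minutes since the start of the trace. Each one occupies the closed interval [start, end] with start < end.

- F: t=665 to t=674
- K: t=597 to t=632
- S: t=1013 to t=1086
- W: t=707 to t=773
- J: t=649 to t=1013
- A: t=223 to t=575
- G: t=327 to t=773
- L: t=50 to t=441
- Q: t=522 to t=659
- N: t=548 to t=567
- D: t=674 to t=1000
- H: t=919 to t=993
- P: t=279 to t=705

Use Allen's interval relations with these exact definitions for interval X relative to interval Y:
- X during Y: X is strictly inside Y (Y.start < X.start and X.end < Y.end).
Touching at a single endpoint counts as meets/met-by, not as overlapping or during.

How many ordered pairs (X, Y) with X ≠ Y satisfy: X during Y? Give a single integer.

Checking all 156 ordered pairs for relation 'during'; matching pairs in alphabetical order:
(D, J): D during J ✓
(F, G): F during G ✓
(F, J): F during J ✓
(F, P): F during P ✓
(H, D): H during D ✓
(H, J): H during J ✓
(K, G): K during G ✓
(K, P): K during P ✓
(K, Q): K during Q ✓
(N, A): N during A ✓
(N, G): N during G ✓
(N, P): N during P ✓
(N, Q): N during Q ✓
(Q, G): Q during G ✓
(Q, P): Q during P ✓
(W, D): W during D ✓
(W, J): W during J ✓
Count: 17.

17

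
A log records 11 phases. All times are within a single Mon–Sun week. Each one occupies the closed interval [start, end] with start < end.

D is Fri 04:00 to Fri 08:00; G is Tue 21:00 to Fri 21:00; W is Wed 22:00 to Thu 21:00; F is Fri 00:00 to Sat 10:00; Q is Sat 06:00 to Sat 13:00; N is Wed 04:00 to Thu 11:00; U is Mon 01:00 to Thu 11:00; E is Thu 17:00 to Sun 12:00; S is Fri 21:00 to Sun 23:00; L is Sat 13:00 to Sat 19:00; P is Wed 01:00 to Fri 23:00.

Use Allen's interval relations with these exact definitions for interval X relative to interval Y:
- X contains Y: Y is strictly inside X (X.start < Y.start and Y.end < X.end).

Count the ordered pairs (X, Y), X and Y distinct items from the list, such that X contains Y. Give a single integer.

Checking all 110 ordered pairs for relation 'contains'; matching pairs in alphabetical order:
(E, D): E contains D ✓
(E, F): E contains F ✓
(E, L): E contains L ✓
(E, Q): E contains Q ✓
(F, D): F contains D ✓
(G, D): G contains D ✓
(G, N): G contains N ✓
(G, W): G contains W ✓
(P, D): P contains D ✓
(P, N): P contains N ✓
(P, W): P contains W ✓
(S, L): S contains L ✓
(S, Q): S contains Q ✓
Count: 13.

13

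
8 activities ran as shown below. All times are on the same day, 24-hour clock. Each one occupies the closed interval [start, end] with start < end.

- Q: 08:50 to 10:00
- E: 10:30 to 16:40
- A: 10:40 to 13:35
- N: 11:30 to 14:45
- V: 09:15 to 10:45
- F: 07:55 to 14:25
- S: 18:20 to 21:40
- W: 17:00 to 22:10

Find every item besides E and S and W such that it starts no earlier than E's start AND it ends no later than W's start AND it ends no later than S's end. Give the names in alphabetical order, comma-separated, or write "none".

Conditions: its start is no earlier than E's start (X.start >= 10:30) AND its end is no later than W's start (X.end <= 17:00) AND its end is no later than S's end (X.end <= 21:40).
A: start 10:40 >= 10:30? ✓; end 13:35 <= 17:00? ✓; end 13:35 <= 21:40? ✓ → yes.
F: start 07:55 >= 10:30? ✗; end 14:25 <= 17:00? ✓; end 14:25 <= 21:40? ✓ → no.
N: start 11:30 >= 10:30? ✓; end 14:45 <= 17:00? ✓; end 14:45 <= 21:40? ✓ → yes.
Q: start 08:50 >= 10:30? ✗; end 10:00 <= 17:00? ✓; end 10:00 <= 21:40? ✓ → no.
V: start 09:15 >= 10:30? ✗; end 10:45 <= 17:00? ✓; end 10:45 <= 21:40? ✓ → no.
Result: A, N.

A, N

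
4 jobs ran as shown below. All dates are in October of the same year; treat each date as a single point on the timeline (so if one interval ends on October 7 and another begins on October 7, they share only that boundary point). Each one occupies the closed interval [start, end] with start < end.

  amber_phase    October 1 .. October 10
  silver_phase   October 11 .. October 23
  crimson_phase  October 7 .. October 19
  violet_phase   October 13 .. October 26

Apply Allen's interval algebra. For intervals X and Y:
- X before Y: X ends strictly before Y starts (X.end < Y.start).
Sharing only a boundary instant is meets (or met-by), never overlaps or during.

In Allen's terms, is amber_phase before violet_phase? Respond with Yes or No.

amber_phase = [October 1, October 10], violet_phase = [October 13, October 26].
Actual relation of amber_phase to violet_phase: before.
Asked whether 'before' holds → Yes.

Yes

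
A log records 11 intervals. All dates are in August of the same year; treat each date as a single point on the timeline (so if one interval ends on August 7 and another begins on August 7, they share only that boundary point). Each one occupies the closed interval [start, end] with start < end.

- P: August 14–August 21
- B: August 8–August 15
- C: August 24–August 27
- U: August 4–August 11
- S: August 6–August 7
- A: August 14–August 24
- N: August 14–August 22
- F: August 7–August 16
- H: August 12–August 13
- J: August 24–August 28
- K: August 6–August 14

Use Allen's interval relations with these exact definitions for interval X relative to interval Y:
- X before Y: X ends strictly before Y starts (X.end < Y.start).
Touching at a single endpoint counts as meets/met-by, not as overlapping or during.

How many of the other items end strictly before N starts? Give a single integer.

3

Target N = [August 14, August 22].
A [August 14, August 24] → started-by → no.
B [August 8, August 15] → overlaps → no.
C [August 24, August 27] → after → no.
F [August 7, August 16] → overlaps → no.
H [August 12, August 13] → before → counts.
J [August 24, August 28] → after → no.
K [August 6, August 14] → meets → no.
P [August 14, August 21] → starts → no.
S [August 6, August 7] → before → counts.
U [August 4, August 11] → before → counts.
Total: 3.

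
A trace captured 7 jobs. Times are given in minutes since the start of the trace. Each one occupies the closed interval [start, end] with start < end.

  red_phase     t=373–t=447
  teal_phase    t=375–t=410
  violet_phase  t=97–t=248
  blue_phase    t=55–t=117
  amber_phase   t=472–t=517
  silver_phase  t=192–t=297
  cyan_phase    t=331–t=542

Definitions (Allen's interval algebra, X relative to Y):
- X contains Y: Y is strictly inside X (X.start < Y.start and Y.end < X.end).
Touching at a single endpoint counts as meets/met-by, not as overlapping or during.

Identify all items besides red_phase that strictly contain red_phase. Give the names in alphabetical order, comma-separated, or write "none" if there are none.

Target red_phase = [t=373, t=447].
amber_phase [t=472, t=517] → after → no.
blue_phase [t=55, t=117] → before → no.
cyan_phase [t=331, t=542] → contains → yes.
silver_phase [t=192, t=297] → before → no.
teal_phase [t=375, t=410] → during → no.
violet_phase [t=97, t=248] → before → no.
Result: cyan_phase.

cyan_phase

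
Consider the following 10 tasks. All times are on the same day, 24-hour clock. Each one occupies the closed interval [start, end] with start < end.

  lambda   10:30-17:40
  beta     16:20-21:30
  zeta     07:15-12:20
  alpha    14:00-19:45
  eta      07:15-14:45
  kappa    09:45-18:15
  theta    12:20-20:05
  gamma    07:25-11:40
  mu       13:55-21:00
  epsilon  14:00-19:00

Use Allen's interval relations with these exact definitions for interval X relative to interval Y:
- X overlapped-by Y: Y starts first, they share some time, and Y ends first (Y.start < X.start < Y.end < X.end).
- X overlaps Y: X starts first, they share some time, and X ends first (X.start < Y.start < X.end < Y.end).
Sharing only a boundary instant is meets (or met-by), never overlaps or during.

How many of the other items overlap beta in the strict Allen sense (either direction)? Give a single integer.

Target beta = [16:20, 21:30].
alpha [14:00, 19:45] → overlaps → counts.
epsilon [14:00, 19:00] → overlaps → counts.
eta [07:15, 14:45] → before → no.
gamma [07:25, 11:40] → before → no.
kappa [09:45, 18:15] → overlaps → counts.
lambda [10:30, 17:40] → overlaps → counts.
mu [13:55, 21:00] → overlaps → counts.
theta [12:20, 20:05] → overlaps → counts.
zeta [07:15, 12:20] → before → no.
Total: 6.

6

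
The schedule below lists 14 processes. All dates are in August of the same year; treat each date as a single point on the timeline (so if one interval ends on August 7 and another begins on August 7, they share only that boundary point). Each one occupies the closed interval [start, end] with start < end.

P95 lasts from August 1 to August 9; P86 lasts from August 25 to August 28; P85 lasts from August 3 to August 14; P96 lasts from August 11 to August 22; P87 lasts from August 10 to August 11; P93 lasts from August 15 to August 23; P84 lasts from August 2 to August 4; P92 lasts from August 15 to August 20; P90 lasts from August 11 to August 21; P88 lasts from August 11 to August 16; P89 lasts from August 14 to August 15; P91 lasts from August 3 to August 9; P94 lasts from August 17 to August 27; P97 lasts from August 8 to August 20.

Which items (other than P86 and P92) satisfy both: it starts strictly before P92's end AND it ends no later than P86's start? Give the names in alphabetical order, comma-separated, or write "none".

P84, P85, P87, P88, P89, P90, P91, P93, P95, P96, P97

Conditions: its start is strictly before P92's end (X.start < August 20) AND its end is no later than P86's start (X.end <= August 25).
P84: start August 2 < August 20? ✓; end August 4 <= August 25? ✓ → yes.
P85: start August 3 < August 20? ✓; end August 14 <= August 25? ✓ → yes.
P87: start August 10 < August 20? ✓; end August 11 <= August 25? ✓ → yes.
P88: start August 11 < August 20? ✓; end August 16 <= August 25? ✓ → yes.
P89: start August 14 < August 20? ✓; end August 15 <= August 25? ✓ → yes.
P90: start August 11 < August 20? ✓; end August 21 <= August 25? ✓ → yes.
P91: start August 3 < August 20? ✓; end August 9 <= August 25? ✓ → yes.
P93: start August 15 < August 20? ✓; end August 23 <= August 25? ✓ → yes.
P94: start August 17 < August 20? ✓; end August 27 <= August 25? ✗ → no.
P95: start August 1 < August 20? ✓; end August 9 <= August 25? ✓ → yes.
P96: start August 11 < August 20? ✓; end August 22 <= August 25? ✓ → yes.
P97: start August 8 < August 20? ✓; end August 20 <= August 25? ✓ → yes.
Result: P84, P85, P87, P88, P89, P90, P91, P93, P95, P96, P97.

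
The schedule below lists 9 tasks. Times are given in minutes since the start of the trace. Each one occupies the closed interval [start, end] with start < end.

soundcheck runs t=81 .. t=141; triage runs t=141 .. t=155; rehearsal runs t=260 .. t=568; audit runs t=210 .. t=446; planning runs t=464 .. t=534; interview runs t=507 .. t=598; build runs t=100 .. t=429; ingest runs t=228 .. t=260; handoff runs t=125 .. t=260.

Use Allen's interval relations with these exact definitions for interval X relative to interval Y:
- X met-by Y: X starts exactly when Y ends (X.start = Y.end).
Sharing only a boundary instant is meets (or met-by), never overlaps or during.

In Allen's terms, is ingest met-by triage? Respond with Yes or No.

No

ingest = [t=228, t=260], triage = [t=141, t=155].
Actual relation of ingest to triage: after.
Asked whether 'met-by' holds → No.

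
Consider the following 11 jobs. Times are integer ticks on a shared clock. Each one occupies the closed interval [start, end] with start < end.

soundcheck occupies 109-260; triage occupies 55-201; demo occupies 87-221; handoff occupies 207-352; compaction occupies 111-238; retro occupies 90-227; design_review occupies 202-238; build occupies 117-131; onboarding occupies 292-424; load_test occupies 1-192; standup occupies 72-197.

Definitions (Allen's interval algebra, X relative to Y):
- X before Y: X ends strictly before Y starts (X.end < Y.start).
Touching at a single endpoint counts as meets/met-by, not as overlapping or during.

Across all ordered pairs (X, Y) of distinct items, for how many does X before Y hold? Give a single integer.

Checking all 110 ordered pairs for relation 'before'; matching pairs in alphabetical order:
(build, design_review): build before design_review ✓
(build, handoff): build before handoff ✓
(build, onboarding): build before onboarding ✓
(compaction, onboarding): compaction before onboarding ✓
(demo, onboarding): demo before onboarding ✓
(design_review, onboarding): design_review before onboarding ✓
(load_test, design_review): load_test before design_review ✓
(load_test, handoff): load_test before handoff ✓
(load_test, onboarding): load_test before onboarding ✓
(retro, onboarding): retro before onboarding ✓
(soundcheck, onboarding): soundcheck before onboarding ✓
(standup, design_review): standup before design_review ✓
(standup, handoff): standup before handoff ✓
(standup, onboarding): standup before onboarding ✓
(triage, design_review): triage before design_review ✓
(triage, handoff): triage before handoff ✓
(triage, onboarding): triage before onboarding ✓
Count: 17.

17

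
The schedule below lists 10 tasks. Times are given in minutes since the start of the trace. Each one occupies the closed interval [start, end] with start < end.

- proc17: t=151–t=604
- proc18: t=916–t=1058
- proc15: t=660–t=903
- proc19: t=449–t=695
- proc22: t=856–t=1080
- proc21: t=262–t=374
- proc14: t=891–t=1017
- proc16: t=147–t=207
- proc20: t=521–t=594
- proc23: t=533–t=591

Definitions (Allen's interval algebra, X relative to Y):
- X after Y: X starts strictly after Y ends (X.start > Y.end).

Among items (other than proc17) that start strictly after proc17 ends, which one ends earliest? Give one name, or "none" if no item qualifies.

Target proc17 = [t=151, t=604].
proc14 [t=891, t=1017] → after → candidate.
proc15 [t=660, t=903] → after → candidate.
proc16 [t=147, t=207] → overlaps → excluded.
proc18 [t=916, t=1058] → after → candidate.
proc19 [t=449, t=695] → overlapped-by → excluded.
proc20 [t=521, t=594] → during → excluded.
proc21 [t=262, t=374] → during → excluded.
proc22 [t=856, t=1080] → after → candidate.
proc23 [t=533, t=591] → during → excluded.
Among candidates, earliest end is t=903 → proc15.

proc15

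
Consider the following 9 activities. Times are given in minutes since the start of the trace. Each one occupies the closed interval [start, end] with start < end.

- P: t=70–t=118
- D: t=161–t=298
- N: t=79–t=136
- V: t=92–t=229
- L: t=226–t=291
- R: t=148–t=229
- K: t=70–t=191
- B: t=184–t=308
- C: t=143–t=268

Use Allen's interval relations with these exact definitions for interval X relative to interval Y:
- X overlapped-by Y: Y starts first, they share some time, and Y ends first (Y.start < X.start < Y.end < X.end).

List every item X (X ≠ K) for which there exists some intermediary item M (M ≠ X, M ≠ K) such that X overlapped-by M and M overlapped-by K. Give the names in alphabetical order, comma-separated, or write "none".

B, C, D, L

Target K = [t=70, t=191].
Intermediaries M with M overlapped-by K: B, C, D, R, V.
Via B — items with X overlapped-by B: none.
Via C — items with X overlapped-by C: B, D, L.
Via D — items with X overlapped-by D: B.
Via R — items with X overlapped-by R: B, D, L.
Via V — items with X overlapped-by V: B, C, D, L.
Union: B, C, D, L.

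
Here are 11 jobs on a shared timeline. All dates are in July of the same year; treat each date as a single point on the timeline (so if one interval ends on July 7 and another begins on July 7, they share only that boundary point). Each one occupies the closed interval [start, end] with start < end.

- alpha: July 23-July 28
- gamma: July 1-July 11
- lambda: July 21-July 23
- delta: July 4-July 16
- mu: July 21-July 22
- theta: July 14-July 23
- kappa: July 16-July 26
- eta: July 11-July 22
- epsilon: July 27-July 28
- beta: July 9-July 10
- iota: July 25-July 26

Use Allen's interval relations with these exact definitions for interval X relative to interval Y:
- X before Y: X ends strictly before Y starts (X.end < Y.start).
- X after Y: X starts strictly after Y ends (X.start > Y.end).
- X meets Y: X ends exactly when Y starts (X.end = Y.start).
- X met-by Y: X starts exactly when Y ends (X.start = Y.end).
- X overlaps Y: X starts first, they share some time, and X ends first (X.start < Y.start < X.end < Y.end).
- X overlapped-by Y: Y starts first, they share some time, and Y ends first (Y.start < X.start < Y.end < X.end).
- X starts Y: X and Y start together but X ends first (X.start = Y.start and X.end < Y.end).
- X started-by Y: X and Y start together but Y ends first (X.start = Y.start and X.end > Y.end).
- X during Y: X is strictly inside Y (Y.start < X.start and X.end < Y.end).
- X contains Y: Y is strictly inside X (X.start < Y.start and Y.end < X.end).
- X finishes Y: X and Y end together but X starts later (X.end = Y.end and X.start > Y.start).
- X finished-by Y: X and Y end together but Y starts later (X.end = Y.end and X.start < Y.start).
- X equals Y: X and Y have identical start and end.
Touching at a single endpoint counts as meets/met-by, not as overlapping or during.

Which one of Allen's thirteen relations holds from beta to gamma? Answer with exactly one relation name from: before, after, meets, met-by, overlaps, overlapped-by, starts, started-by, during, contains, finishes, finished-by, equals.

during

beta = [July 9, July 10]; gamma = [July 1, July 11].
Compare endpoints: beta.start > gamma.start, beta.start < gamma.end, beta.end > gamma.start, beta.end < gamma.end.
That pattern is 'during'.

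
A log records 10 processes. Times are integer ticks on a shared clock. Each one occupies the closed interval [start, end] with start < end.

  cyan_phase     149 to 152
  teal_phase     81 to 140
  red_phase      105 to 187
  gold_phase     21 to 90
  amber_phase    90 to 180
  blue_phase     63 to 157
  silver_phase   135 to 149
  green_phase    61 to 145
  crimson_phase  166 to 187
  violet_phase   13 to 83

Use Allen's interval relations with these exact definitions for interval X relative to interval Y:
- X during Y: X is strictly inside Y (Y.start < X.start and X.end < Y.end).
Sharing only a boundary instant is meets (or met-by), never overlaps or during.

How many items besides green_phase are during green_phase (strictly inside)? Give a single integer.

Target green_phase = [61, 145].
amber_phase [90, 180] → overlapped-by → no.
blue_phase [63, 157] → overlapped-by → no.
crimson_phase [166, 187] → after → no.
cyan_phase [149, 152] → after → no.
gold_phase [21, 90] → overlaps → no.
red_phase [105, 187] → overlapped-by → no.
silver_phase [135, 149] → overlapped-by → no.
teal_phase [81, 140] → during → counts.
violet_phase [13, 83] → overlaps → no.
Total: 1.

1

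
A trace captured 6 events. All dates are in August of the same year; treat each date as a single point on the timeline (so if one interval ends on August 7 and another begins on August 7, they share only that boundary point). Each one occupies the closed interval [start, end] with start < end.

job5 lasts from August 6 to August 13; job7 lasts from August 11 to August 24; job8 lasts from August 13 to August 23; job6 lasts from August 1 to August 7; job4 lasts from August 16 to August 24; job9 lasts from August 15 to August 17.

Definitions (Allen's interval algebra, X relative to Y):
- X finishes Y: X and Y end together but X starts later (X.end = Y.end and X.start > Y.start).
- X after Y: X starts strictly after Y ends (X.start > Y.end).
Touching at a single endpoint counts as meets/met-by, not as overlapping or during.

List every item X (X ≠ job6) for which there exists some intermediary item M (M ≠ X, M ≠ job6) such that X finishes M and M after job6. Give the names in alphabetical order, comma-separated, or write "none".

job4

Target job6 = [August 1, August 7].
Intermediaries M with M after job6: job4, job7, job8, job9.
Via job4 — items with X finishes job4: none.
Via job7 — items with X finishes job7: job4.
Via job8 — items with X finishes job8: none.
Via job9 — items with X finishes job9: none.
Union: job4.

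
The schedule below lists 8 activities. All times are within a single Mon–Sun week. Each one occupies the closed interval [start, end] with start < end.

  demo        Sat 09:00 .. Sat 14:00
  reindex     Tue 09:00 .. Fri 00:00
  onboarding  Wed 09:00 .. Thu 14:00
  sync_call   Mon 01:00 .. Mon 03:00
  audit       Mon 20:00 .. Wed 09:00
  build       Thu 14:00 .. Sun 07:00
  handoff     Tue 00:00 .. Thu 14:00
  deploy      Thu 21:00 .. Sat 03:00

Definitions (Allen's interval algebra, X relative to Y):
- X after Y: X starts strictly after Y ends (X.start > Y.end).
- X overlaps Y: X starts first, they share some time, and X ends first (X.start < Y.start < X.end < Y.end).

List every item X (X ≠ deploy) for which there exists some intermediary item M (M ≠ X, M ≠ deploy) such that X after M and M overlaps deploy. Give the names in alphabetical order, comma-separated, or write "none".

Target deploy = [Thu 21:00, Sat 03:00].
Intermediaries M with M overlaps deploy: reindex.
Via reindex — items with X after reindex: demo.
Union: demo.

demo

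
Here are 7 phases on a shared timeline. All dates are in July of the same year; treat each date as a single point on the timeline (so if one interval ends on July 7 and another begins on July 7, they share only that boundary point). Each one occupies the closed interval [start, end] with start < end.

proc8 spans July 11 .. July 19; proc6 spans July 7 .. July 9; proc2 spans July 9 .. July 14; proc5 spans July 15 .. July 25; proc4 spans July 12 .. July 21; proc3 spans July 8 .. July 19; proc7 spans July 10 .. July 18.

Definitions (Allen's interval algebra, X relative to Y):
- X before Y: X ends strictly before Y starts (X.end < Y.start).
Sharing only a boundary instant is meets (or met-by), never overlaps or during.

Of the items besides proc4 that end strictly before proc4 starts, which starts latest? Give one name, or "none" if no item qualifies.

proc6

Target proc4 = [July 12, July 21].
proc2 [July 9, July 14] → overlaps → excluded.
proc3 [July 8, July 19] → overlaps → excluded.
proc5 [July 15, July 25] → overlapped-by → excluded.
proc6 [July 7, July 9] → before → candidate.
proc7 [July 10, July 18] → overlaps → excluded.
proc8 [July 11, July 19] → overlaps → excluded.
Among candidates, latest start is July 7 → proc6.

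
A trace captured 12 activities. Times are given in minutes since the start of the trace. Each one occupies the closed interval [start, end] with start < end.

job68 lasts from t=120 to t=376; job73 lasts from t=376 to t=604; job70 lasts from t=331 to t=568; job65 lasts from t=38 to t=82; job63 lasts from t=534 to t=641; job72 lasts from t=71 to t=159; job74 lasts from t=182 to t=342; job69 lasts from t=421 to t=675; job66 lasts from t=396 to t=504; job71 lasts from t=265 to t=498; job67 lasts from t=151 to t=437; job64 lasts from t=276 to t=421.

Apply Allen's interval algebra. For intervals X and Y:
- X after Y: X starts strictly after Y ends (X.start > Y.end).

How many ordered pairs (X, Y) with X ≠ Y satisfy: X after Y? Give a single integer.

Checking all 132 ordered pairs for relation 'after'; matching pairs in alphabetical order:
(job63, job64): job63 after job64 ✓
(job63, job65): job63 after job65 ✓
(job63, job66): job63 after job66 ✓
(job63, job67): job63 after job67 ✓
(job63, job68): job63 after job68 ✓
(job63, job71): job63 after job71 ✓
(job63, job72): job63 after job72 ✓
(job63, job74): job63 after job74 ✓
(job64, job65): job64 after job65 ✓
(job64, job72): job64 after job72 ✓
(job66, job65): job66 after job65 ✓
(job66, job68): job66 after job68 ✓
(job66, job72): job66 after job72 ✓
(job66, job74): job66 after job74 ✓
(job67, job65): job67 after job65 ✓
(job68, job65): job68 after job65 ✓
(job69, job65): job69 after job65 ✓
(job69, job68): job69 after job68 ✓
(job69, job72): job69 after job72 ✓
(job69, job74): job69 after job74 ✓
(job70, job65): job70 after job65 ✓
(job70, job72): job70 after job72 ✓
(job71, job65): job71 after job65 ✓
(job71, job72): job71 after job72 ✓
... plus 5 further pairs not listed.
Count: 29.

29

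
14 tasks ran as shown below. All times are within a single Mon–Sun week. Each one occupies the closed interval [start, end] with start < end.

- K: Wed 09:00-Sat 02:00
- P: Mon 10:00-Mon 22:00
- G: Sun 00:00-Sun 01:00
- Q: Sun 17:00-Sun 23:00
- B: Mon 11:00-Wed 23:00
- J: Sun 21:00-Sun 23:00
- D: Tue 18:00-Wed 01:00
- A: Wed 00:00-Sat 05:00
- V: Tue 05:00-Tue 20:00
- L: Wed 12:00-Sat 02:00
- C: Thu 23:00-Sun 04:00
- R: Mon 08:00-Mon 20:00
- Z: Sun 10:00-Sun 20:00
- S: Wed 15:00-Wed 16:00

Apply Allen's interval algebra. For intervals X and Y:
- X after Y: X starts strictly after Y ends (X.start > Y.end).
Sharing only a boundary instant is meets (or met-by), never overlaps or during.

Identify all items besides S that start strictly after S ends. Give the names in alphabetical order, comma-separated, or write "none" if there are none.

C, G, J, Q, Z

Target S = [Wed 15:00, Wed 16:00].
A [Wed 00:00, Sat 05:00] → contains → no.
B [Mon 11:00, Wed 23:00] → contains → no.
C [Thu 23:00, Sun 04:00] → after → yes.
D [Tue 18:00, Wed 01:00] → before → no.
G [Sun 00:00, Sun 01:00] → after → yes.
J [Sun 21:00, Sun 23:00] → after → yes.
K [Wed 09:00, Sat 02:00] → contains → no.
L [Wed 12:00, Sat 02:00] → contains → no.
P [Mon 10:00, Mon 22:00] → before → no.
Q [Sun 17:00, Sun 23:00] → after → yes.
R [Mon 08:00, Mon 20:00] → before → no.
V [Tue 05:00, Tue 20:00] → before → no.
Z [Sun 10:00, Sun 20:00] → after → yes.
Result: C, G, J, Q, Z.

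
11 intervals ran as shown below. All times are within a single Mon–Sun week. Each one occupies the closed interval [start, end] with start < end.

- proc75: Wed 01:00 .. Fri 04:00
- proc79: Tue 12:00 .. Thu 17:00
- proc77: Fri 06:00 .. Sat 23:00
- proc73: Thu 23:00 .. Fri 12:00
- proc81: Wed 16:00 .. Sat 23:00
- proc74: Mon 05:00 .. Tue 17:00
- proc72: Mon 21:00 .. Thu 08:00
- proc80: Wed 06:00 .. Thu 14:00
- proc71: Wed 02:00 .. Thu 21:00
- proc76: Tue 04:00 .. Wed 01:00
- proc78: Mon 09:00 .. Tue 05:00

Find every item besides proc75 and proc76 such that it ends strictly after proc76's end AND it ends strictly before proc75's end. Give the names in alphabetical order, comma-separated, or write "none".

proc71, proc72, proc79, proc80

Conditions: its end is strictly after proc76's end (X.end > Wed 01:00) AND its end is strictly before proc75's end (X.end < Fri 04:00).
proc71: end Thu 21:00 > Wed 01:00? ✓; end Thu 21:00 < Fri 04:00? ✓ → yes.
proc72: end Thu 08:00 > Wed 01:00? ✓; end Thu 08:00 < Fri 04:00? ✓ → yes.
proc73: end Fri 12:00 > Wed 01:00? ✓; end Fri 12:00 < Fri 04:00? ✗ → no.
proc74: end Tue 17:00 > Wed 01:00? ✗; end Tue 17:00 < Fri 04:00? ✓ → no.
proc77: end Sat 23:00 > Wed 01:00? ✓; end Sat 23:00 < Fri 04:00? ✗ → no.
proc78: end Tue 05:00 > Wed 01:00? ✗; end Tue 05:00 < Fri 04:00? ✓ → no.
proc79: end Thu 17:00 > Wed 01:00? ✓; end Thu 17:00 < Fri 04:00? ✓ → yes.
proc80: end Thu 14:00 > Wed 01:00? ✓; end Thu 14:00 < Fri 04:00? ✓ → yes.
proc81: end Sat 23:00 > Wed 01:00? ✓; end Sat 23:00 < Fri 04:00? ✗ → no.
Result: proc71, proc72, proc79, proc80.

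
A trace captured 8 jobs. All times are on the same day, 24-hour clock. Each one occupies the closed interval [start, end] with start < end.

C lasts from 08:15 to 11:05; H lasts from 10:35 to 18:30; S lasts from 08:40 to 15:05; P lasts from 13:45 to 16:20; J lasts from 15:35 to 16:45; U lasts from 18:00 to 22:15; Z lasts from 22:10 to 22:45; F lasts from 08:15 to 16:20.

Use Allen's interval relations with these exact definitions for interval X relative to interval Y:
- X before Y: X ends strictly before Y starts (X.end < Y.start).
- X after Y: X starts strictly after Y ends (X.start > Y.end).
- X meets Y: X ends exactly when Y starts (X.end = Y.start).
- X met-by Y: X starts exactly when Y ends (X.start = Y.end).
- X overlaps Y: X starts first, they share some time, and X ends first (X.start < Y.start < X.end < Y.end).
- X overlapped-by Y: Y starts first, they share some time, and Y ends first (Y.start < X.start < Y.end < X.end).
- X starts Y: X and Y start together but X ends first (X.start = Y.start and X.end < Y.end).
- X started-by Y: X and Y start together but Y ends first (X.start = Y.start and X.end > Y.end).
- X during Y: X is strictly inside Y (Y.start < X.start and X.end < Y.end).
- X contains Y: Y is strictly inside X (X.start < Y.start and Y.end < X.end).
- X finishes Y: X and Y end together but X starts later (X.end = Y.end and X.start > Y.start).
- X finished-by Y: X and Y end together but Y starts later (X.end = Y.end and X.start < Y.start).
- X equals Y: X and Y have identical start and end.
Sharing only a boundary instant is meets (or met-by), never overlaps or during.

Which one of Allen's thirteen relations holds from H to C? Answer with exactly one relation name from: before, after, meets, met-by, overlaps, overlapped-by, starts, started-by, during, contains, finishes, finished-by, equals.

overlapped-by

H = [10:35, 18:30]; C = [08:15, 11:05].
Compare endpoints: H.start > C.start, H.start < C.end, H.end > C.start, H.end > C.end.
That pattern is 'overlapped-by'.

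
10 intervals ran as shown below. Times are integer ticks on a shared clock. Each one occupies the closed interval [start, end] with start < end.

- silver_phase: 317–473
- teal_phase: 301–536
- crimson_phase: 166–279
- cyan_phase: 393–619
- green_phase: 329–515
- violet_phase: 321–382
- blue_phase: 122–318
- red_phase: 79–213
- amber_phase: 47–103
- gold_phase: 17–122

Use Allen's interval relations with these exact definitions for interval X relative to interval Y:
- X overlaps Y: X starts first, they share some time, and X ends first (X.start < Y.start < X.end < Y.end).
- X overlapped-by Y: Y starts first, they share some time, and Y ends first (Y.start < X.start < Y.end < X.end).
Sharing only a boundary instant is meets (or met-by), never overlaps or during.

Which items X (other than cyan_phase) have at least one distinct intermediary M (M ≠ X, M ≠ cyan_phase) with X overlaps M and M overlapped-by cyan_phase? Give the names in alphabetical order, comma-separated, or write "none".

Target cyan_phase = [393, 619].
Intermediaries M with M overlapped-by cyan_phase: none.
Union: none.

none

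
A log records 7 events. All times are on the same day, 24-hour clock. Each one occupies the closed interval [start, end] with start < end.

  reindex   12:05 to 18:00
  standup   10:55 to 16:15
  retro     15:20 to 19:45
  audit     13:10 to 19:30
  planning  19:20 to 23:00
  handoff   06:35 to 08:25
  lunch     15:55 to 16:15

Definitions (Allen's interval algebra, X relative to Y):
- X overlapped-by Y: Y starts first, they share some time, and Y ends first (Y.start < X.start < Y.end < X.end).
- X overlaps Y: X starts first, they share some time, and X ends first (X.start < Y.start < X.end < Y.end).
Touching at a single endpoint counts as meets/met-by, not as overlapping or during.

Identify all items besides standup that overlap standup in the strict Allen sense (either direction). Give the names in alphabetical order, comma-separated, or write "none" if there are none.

audit, reindex, retro

Target standup = [10:55, 16:15].
audit [13:10, 19:30] → overlapped-by → yes.
handoff [06:35, 08:25] → before → no.
lunch [15:55, 16:15] → finishes → no.
planning [19:20, 23:00] → after → no.
reindex [12:05, 18:00] → overlapped-by → yes.
retro [15:20, 19:45] → overlapped-by → yes.
Result: audit, reindex, retro.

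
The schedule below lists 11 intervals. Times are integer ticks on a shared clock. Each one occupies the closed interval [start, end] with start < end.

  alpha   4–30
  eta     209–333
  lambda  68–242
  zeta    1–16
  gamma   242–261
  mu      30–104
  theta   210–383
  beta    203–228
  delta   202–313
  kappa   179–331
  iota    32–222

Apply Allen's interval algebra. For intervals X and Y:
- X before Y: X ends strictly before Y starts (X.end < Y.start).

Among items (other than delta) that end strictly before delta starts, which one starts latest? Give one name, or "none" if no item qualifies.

mu

Target delta = [202, 313].
alpha [4, 30] → before → candidate.
beta [203, 228] → during → excluded.
eta [209, 333] → overlapped-by → excluded.
gamma [242, 261] → during → excluded.
iota [32, 222] → overlaps → excluded.
kappa [179, 331] → contains → excluded.
lambda [68, 242] → overlaps → excluded.
mu [30, 104] → before → candidate.
theta [210, 383] → overlapped-by → excluded.
zeta [1, 16] → before → candidate.
Among candidates, latest start is 30 → mu.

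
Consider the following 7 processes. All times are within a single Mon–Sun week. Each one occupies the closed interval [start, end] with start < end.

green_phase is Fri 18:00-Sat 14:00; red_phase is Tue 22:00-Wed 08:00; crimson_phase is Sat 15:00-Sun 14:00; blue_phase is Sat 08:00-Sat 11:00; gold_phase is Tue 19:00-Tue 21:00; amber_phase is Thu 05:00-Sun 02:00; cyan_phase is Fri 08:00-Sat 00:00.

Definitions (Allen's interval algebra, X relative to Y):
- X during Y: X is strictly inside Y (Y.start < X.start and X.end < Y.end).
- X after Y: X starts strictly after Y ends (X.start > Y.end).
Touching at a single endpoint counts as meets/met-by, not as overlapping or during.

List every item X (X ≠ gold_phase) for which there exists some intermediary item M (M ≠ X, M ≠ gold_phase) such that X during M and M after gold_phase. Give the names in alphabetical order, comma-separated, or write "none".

Target gold_phase = [Tue 19:00, Tue 21:00].
Intermediaries M with M after gold_phase: amber_phase, blue_phase, crimson_phase, cyan_phase, green_phase, red_phase.
Via amber_phase — items with X during amber_phase: blue_phase, cyan_phase, green_phase.
Via blue_phase — items with X during blue_phase: none.
Via crimson_phase — items with X during crimson_phase: none.
Via cyan_phase — items with X during cyan_phase: none.
Via green_phase — items with X during green_phase: blue_phase.
Via red_phase — items with X during red_phase: none.
Union: blue_phase, cyan_phase, green_phase.

blue_phase, cyan_phase, green_phase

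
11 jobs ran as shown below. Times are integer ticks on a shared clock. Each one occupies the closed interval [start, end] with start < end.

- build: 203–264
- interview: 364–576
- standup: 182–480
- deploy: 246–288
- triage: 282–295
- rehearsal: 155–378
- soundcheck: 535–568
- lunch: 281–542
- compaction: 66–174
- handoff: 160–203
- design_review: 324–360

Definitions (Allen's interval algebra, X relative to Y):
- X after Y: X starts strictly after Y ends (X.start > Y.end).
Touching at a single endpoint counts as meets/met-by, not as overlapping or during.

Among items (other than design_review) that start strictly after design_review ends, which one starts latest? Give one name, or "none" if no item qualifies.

soundcheck

Target design_review = [324, 360].
build [203, 264] → before → excluded.
compaction [66, 174] → before → excluded.
deploy [246, 288] → before → excluded.
handoff [160, 203] → before → excluded.
interview [364, 576] → after → candidate.
lunch [281, 542] → contains → excluded.
rehearsal [155, 378] → contains → excluded.
soundcheck [535, 568] → after → candidate.
standup [182, 480] → contains → excluded.
triage [282, 295] → before → excluded.
Among candidates, latest start is 535 → soundcheck.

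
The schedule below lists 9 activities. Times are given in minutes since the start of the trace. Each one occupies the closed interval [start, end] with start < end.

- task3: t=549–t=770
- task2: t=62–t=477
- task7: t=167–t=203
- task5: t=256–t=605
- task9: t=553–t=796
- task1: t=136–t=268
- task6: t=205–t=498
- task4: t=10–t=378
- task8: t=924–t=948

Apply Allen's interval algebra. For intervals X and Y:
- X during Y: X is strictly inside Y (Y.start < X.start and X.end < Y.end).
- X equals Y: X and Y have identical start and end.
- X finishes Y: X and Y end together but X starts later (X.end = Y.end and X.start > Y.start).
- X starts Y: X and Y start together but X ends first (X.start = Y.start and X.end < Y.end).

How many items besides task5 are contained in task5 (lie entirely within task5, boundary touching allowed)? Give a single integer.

Target task5 = [t=256, t=605].
task1 [t=136, t=268] → overlaps → no.
task2 [t=62, t=477] → overlaps → no.
task3 [t=549, t=770] → overlapped-by → no.
task4 [t=10, t=378] → overlaps → no.
task6 [t=205, t=498] → overlaps → no.
task7 [t=167, t=203] → before → no.
task8 [t=924, t=948] → after → no.
task9 [t=553, t=796] → overlapped-by → no.
Total: 0.

0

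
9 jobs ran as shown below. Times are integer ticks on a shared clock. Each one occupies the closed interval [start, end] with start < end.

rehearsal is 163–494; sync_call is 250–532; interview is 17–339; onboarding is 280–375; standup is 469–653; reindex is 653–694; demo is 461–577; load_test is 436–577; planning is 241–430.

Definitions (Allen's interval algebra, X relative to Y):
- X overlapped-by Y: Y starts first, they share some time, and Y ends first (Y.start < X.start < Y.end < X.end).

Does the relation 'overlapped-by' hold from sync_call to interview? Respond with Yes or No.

sync_call = [250, 532], interview = [17, 339].
Actual relation of sync_call to interview: overlapped-by.
Asked whether 'overlapped-by' holds → Yes.

Yes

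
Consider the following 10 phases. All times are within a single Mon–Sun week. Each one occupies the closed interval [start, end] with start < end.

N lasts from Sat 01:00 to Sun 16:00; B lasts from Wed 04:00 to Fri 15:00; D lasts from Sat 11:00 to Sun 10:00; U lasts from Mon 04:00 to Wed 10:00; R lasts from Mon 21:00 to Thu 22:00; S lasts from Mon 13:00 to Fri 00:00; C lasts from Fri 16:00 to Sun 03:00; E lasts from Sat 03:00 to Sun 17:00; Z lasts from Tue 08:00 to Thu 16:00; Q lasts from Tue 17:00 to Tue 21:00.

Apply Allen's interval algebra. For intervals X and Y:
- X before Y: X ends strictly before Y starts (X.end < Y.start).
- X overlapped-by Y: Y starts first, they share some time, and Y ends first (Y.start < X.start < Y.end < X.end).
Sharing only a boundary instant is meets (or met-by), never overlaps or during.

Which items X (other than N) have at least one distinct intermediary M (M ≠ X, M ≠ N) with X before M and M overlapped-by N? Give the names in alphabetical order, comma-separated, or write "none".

Target N = [Sat 01:00, Sun 16:00].
Intermediaries M with M overlapped-by N: E.
Via E — items with X before E: B, Q, R, S, U, Z.
Union: B, Q, R, S, U, Z.

B, Q, R, S, U, Z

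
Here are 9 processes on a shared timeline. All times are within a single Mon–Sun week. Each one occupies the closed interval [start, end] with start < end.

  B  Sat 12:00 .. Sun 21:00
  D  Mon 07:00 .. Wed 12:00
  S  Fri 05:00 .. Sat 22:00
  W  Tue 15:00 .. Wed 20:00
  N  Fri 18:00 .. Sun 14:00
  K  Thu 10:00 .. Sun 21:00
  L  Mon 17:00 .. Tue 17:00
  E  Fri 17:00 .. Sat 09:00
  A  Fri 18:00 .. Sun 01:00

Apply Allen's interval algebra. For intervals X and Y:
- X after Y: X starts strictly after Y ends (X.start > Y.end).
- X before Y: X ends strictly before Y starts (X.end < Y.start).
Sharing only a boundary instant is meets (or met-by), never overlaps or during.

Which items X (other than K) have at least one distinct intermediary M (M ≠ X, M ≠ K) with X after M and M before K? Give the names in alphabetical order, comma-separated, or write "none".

A, B, E, N, S

Target K = [Thu 10:00, Sun 21:00].
Intermediaries M with M before K: D, L, W.
Via D — items with X after D: A, B, E, N, S.
Via L — items with X after L: A, B, E, N, S.
Via W — items with X after W: A, B, E, N, S.
Union: A, B, E, N, S.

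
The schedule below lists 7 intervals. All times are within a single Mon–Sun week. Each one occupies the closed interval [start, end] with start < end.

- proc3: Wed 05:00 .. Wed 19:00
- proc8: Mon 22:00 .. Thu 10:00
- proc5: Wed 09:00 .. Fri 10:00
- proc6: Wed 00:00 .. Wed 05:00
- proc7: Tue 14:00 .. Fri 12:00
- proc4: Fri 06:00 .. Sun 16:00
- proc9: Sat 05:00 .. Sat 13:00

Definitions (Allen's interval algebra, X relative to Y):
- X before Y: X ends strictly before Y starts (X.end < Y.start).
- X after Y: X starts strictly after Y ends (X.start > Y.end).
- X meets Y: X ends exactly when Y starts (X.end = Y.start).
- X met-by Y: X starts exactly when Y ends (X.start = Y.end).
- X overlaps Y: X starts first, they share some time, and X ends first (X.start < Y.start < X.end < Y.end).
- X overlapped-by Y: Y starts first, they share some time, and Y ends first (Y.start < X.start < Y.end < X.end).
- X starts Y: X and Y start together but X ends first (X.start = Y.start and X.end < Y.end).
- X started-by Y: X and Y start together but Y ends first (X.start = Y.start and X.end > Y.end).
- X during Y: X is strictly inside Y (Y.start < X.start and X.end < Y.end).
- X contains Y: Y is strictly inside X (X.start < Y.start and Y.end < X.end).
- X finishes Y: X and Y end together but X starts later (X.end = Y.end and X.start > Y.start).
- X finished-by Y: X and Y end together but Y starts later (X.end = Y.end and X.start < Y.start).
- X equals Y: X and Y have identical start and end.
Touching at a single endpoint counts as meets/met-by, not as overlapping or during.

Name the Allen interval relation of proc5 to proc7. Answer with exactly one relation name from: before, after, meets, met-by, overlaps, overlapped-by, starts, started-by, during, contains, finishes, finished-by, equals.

during

proc5 = [Wed 09:00, Fri 10:00]; proc7 = [Tue 14:00, Fri 12:00].
Compare endpoints: proc5.start > proc7.start, proc5.start < proc7.end, proc5.end > proc7.start, proc5.end < proc7.end.
That pattern is 'during'.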